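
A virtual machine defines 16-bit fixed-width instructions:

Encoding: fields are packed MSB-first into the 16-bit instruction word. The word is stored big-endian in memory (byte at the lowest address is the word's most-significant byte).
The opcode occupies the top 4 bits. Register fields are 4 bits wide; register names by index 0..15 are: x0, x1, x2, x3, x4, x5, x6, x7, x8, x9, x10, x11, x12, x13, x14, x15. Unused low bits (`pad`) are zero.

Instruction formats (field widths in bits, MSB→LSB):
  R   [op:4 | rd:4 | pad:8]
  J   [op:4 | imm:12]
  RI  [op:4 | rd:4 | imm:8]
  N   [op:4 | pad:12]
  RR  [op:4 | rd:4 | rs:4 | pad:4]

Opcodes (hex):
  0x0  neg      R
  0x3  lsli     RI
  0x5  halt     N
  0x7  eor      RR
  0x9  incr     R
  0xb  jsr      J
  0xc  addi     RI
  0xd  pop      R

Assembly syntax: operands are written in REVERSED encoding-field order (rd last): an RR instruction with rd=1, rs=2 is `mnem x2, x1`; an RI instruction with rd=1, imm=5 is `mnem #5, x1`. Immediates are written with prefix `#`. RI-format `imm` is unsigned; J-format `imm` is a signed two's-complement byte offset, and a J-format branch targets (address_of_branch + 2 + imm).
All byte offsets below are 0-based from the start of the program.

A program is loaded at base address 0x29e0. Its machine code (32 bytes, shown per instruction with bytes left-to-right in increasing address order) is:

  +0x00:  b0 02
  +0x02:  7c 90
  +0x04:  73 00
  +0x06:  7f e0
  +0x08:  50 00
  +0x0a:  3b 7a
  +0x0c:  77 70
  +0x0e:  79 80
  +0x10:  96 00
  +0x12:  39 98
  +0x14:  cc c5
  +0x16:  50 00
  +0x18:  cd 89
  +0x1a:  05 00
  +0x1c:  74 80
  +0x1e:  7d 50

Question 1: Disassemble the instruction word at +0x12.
@+12  big-endian(39 98) = 0x3998
  opcode bits[15:12]=0x3: lsli/RI
  rd@[11:8]=0x9 ⇒ x9
  imm@[7:0]=0x98 ⇒ #152

lsli #152, x9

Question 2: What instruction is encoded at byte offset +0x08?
@+08  big-endian(50 00) = 0x5000
  top 4b → 0x5 → halt [N]

halt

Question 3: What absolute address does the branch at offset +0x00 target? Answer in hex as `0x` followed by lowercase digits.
+0x00: b0 02 ⇒ word 0xb002 (big)
  opcode bits[15:12]=0xb: jsr/J
  imm: (w>>0)&0xfff=0x2 → #2
  target = base 0x29e0 + off 0x00 + 2 + imm 2 = 0x29e4

0x29e4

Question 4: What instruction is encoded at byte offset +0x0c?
[0c] 77 70 → 0x7770
  op=0x7770>>12=0x7 ⇒ eor (RR)
  [11:8] rd=7 = x7
  [7:4] rs=7 = x7

eor x7, x7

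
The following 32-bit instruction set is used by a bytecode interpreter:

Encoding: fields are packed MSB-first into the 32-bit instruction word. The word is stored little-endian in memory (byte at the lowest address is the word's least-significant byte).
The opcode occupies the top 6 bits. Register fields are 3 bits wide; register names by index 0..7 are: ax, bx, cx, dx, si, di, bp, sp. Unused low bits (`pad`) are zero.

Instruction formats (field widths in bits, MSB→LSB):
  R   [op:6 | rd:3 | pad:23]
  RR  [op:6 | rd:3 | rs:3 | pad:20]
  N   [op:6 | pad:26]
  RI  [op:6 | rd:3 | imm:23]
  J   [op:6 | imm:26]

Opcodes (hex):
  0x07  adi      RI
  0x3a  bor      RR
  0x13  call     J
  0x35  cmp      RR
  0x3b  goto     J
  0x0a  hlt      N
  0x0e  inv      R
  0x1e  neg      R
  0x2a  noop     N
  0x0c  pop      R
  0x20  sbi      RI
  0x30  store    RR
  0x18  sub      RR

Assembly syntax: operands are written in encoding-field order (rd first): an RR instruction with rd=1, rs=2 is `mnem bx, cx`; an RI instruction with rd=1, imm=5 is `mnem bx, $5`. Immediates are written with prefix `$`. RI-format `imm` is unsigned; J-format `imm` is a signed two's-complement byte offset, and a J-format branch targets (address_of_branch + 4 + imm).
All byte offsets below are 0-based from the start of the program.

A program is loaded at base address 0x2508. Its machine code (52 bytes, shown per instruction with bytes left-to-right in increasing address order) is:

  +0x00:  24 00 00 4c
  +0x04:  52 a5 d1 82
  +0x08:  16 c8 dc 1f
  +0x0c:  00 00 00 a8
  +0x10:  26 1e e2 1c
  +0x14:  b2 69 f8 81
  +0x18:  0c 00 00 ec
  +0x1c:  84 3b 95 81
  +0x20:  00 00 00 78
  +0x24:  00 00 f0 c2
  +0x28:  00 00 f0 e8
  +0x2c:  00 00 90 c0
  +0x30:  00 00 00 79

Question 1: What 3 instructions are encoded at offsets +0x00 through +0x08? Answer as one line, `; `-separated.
+0x00: 24 00 00 4c ⇒ word 0x4c000024 (little)
  opcode bits[31:26]=0x13: call/J
  imm@[25:0]=0x24 ⇒ $36
+0x04: 52 a5 d1 82 ⇒ word 0x82d1a552 (little)
  opcode bits[31:26]=0x20: sbi/RI
  rd@[25:23]=0x5 ⇒ di
  imm@[22:0]=0x51a552 ⇒ $5350738
+0x08: 16 c8 dc 1f ⇒ word 0x1fdcc816 (little)
  opcode bits[31:26]=0x7: adi/RI
  rd@[25:23]=0x7 ⇒ sp
  imm@[22:0]=0x5cc816 ⇒ $6080534

call $36; sbi di, $5350738; adi sp, $6080534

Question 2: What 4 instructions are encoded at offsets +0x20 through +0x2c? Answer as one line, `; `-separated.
[20] 00 00 00 78 → 0x78000000
  top 6b → 0x1e → neg [R]
  rd: (w>>23)&0x7=0x0 → ax
[24] 00 00 f0 c2 → 0xc2f00000
  top 6b → 0x30 → store [RR]
  rd: (w>>23)&0x7=0x5 → di
  rs: (w>>20)&0x7=0x7 → sp
[28] 00 00 f0 e8 → 0xe8f00000
  top 6b → 0x3a → bor [RR]
  rd: (w>>23)&0x7=0x1 → bx
  rs: (w>>20)&0x7=0x7 → sp
[2c] 00 00 90 c0 → 0xc0900000
  top 6b → 0x30 → store [RR]
  rd: (w>>23)&0x7=0x1 → bx
  rs: (w>>20)&0x7=0x1 → bx

neg ax; store di, sp; bor bx, sp; store bx, bx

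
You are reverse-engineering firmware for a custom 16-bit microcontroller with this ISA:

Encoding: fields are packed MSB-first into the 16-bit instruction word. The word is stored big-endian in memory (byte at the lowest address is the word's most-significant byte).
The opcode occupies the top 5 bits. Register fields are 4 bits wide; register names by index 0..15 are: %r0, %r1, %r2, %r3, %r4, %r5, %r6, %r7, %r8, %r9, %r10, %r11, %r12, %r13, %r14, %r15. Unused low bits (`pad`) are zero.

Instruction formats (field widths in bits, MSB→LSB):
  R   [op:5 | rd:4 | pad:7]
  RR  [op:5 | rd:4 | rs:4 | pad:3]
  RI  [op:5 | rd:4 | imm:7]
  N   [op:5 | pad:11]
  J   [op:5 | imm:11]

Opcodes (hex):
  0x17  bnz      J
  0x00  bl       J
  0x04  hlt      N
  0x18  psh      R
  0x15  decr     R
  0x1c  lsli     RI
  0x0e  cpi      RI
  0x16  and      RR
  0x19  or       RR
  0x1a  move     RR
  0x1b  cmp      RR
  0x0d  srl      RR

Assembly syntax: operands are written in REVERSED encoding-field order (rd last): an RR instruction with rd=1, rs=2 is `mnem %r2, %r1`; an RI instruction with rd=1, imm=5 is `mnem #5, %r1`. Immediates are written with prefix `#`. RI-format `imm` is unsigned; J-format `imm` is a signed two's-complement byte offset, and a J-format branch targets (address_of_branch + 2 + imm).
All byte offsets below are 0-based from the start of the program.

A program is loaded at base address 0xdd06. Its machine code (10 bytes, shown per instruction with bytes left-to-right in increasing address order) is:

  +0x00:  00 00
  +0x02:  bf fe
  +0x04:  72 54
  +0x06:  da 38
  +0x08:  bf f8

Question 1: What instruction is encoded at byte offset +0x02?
bnz #-2

off 0x02: read bf fe as big → 0xbffe
  top 5b → 0x17 → bnz [J]
  [10:0] imm=2046 (s11→-2) = #-2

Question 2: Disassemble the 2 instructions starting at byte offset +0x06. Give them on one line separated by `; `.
cmp %r7, %r4; bnz #-8

[06] da 38 → 0xda38
  top 5b → 0x1b → cmp [RR]
  [10:7] rd=4 = %r4
  [6:3] rs=7 = %r7
[08] bf f8 → 0xbff8
  top 5b → 0x17 → bnz [J]
  [10:0] imm=2040 (s11→-8) = #-8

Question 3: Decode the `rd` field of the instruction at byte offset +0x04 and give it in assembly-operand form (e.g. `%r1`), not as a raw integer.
@+04  big-endian(72 54) = 0x7254
  opcode bits[15:11]=0xe: cpi/RI
  [10:7] rd=4 = %r4
  [6:0] imm=84 = #84

%r4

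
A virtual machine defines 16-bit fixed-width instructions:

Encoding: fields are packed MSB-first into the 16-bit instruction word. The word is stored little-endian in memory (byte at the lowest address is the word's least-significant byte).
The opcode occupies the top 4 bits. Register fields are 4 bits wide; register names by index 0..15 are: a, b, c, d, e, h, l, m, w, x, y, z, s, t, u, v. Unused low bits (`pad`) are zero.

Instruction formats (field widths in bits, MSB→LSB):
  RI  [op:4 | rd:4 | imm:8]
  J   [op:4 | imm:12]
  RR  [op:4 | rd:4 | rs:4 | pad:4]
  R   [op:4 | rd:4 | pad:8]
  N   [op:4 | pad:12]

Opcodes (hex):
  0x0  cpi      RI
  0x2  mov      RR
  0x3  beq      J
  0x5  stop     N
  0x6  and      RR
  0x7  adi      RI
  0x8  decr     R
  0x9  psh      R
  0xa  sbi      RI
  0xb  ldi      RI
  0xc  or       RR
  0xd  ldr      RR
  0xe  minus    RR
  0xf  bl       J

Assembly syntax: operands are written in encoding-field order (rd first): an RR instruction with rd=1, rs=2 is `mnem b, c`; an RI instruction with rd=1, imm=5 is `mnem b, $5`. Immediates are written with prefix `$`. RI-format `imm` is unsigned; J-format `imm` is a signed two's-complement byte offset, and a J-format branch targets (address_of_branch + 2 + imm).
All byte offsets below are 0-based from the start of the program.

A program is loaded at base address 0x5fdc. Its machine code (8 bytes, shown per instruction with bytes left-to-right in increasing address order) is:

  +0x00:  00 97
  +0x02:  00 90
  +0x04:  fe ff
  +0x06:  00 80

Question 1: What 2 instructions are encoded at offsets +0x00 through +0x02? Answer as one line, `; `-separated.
psh m; psh a

off 0x00: read 00 97 as little → 0x9700
  opcode bits[15:12]=0x9: psh/R
  [11:8] rd=7 = m
off 0x02: read 00 90 as little → 0x9000
  opcode bits[15:12]=0x9: psh/R
  [11:8] rd=0 = a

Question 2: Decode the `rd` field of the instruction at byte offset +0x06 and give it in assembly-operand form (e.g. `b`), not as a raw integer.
+0x06: 00 80 ⇒ word 0x8000 (little)
  top 4b → 0x8 → decr [R]
  [11:8] rd=0 = a

a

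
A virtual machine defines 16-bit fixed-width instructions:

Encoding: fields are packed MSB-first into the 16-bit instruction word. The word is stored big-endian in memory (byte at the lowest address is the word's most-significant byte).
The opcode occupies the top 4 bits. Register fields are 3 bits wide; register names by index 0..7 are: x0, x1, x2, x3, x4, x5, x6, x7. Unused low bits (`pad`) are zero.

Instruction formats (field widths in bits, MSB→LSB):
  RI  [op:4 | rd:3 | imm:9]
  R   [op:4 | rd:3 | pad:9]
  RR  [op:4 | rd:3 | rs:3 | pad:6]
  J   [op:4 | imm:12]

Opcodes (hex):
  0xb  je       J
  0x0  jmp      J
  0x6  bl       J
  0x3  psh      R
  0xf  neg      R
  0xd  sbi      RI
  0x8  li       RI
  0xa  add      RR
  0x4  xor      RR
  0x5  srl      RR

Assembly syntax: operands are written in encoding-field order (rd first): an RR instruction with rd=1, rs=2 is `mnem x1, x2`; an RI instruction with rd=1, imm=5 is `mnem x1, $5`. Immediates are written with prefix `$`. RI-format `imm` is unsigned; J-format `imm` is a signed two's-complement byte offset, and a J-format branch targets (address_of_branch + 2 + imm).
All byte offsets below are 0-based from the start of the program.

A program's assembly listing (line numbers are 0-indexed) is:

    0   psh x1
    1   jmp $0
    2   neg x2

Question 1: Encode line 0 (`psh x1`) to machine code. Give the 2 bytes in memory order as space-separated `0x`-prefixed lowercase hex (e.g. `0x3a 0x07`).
0x32 0x00

line 0 (psh): pack op=0x3:4|rd=1:3|pad=0:9 = 0x3200; big→ 32 00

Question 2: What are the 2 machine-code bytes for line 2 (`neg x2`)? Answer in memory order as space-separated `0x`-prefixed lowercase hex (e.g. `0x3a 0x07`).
L2: neg op=0xf:4|rd=2:3|pad=0:9 ⇒ 0xf400 ⇒ big f4 00

0xf4 0x00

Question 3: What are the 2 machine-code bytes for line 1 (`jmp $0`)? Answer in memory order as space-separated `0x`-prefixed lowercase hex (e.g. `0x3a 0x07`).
0x00 0x00

1. jmp fields op=0x0:4|imm=0:12 → word 0000h → 00 00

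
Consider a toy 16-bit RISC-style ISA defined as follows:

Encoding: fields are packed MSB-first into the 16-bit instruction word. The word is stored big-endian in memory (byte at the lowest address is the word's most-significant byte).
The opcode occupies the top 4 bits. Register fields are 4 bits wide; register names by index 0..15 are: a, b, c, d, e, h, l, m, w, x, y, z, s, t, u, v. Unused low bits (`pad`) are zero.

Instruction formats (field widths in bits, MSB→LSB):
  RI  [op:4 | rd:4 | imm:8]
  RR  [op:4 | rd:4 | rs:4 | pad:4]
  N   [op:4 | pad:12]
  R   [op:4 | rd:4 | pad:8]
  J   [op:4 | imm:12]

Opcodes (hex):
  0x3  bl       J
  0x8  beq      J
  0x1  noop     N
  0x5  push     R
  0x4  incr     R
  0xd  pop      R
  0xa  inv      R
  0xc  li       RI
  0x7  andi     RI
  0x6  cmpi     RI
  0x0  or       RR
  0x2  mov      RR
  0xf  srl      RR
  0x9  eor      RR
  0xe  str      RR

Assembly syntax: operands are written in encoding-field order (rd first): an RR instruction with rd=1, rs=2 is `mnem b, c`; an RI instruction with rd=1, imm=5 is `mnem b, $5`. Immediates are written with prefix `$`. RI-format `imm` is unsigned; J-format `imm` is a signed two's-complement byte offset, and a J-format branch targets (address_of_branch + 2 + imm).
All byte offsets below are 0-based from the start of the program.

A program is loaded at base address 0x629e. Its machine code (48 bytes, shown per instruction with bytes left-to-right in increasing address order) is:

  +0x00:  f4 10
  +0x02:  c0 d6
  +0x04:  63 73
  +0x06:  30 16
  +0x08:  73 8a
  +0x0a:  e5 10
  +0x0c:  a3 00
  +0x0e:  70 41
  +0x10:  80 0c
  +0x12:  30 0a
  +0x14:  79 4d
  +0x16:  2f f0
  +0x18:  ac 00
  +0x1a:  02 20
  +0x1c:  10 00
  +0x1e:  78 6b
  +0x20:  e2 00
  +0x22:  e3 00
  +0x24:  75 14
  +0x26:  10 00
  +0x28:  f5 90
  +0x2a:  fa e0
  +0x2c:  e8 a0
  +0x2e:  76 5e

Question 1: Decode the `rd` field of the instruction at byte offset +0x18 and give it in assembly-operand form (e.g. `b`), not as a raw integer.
+0x18: ac 00 ⇒ word 0xac00 (big)
  opcode bits[15:12]=0xa: inv/R
  [11:8] rd=12 = s

s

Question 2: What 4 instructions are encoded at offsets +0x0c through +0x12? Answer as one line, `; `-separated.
inv d; andi a, $65; beq $12; bl $10

@+0c  big-endian(a3 00) = 0xa300
  op=0xa300>>12=0xa ⇒ inv (R)
  rd@[11:8]=0x3 ⇒ d
@+0e  big-endian(70 41) = 0x7041
  op=0x7041>>12=0x7 ⇒ andi (RI)
  rd@[11:8]=0x0 ⇒ a
  imm@[7:0]=0x41 ⇒ $65
@+10  big-endian(80 0c) = 0x800c
  op=0x800c>>12=0x8 ⇒ beq (J)
  imm@[11:0]=0xc ⇒ $12
@+12  big-endian(30 0a) = 0x300a
  op=0x300a>>12=0x3 ⇒ bl (J)
  imm@[11:0]=0xa ⇒ $10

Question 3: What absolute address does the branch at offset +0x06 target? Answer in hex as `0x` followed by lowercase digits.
@+06  big-endian(30 16) = 0x3016
  opcode bits[15:12]=0x3: bl/J
  [11:0] imm=22 = $22
  target = base 0x629e + off 0x06 + 2 + imm 22 = 0x62bc

0x62bc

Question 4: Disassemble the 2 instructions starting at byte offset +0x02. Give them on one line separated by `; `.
li a, $214; cmpi d, $115

off 0x02: read c0 d6 as big → 0xc0d6
  top 4b → 0xc → li [RI]
  [11:8] rd=0 = a
  [7:0] imm=214 = $214
off 0x04: read 63 73 as big → 0x6373
  top 4b → 0x6 → cmpi [RI]
  [11:8] rd=3 = d
  [7:0] imm=115 = $115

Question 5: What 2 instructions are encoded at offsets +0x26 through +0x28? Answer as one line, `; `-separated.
noop; srl h, x

off 0x26: read 10 00 as big → 0x1000
  top 4b → 0x1 → noop [N]
off 0x28: read f5 90 as big → 0xf590
  top 4b → 0xf → srl [RR]
  rd@[11:8]=0x5 ⇒ h
  rs@[7:4]=0x9 ⇒ x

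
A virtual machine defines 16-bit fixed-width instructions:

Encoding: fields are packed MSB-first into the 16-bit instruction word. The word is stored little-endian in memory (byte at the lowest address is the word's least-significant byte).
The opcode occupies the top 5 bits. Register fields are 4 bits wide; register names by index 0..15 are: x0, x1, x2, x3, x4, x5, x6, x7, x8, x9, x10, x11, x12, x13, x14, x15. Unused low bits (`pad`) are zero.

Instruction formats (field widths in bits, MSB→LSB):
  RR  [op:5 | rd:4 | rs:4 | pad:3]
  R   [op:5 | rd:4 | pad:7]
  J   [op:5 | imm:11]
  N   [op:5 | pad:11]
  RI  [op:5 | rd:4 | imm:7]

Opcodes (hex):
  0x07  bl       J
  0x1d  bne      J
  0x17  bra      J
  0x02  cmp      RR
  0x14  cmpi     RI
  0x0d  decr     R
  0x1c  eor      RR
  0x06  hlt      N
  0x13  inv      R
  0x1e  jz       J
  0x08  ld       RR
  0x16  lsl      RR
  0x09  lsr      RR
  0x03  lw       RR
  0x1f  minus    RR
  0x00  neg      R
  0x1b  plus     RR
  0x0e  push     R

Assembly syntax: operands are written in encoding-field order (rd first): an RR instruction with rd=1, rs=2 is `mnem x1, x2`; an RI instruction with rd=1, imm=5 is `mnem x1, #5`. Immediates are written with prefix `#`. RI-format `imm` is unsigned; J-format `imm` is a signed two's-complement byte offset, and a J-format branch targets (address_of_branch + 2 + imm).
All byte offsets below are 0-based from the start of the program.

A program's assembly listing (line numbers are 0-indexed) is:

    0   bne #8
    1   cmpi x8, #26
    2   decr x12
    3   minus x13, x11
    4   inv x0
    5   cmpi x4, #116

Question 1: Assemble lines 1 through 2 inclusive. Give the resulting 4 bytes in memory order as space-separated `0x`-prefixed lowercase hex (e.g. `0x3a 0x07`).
1. cmpi fields op=0x14:5|rd=8:4|imm=26:7 → word a41ah → 1a a4
2. decr fields op=0xd:5|rd=12:4|pad=0:7 → word 6e00h → 00 6e

0x1a 0xa4 0x00 0x6e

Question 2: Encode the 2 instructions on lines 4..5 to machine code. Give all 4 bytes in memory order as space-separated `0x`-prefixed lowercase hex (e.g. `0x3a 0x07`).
line 4 (inv): pack op=0x13:5|rd=0:4|pad=0:7 = 0x9800; little→ 00 98
line 5 (cmpi): pack op=0x14:5|rd=4:4|imm=116:7 = 0xa274; little→ 74 a2

0x00 0x98 0x74 0xa2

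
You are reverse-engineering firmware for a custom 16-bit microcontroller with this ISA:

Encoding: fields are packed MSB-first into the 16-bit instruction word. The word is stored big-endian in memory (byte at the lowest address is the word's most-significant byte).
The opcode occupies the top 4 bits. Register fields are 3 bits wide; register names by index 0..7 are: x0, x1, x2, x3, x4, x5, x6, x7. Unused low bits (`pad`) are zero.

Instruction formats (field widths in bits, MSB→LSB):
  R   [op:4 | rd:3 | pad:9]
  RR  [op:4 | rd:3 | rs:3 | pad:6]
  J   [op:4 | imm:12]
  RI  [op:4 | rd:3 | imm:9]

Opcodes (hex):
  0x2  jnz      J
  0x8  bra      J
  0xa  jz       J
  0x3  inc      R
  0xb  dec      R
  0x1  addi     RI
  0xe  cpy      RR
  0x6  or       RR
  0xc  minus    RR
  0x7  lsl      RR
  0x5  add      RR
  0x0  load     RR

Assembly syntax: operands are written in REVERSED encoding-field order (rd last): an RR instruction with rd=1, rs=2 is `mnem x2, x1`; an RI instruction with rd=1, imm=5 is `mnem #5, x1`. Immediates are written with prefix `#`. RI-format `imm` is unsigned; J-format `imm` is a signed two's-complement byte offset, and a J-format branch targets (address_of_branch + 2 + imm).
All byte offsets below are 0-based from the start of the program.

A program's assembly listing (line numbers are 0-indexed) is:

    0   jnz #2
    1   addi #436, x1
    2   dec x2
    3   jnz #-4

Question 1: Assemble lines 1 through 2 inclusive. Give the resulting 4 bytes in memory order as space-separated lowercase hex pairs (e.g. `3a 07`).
L1: addi op=0x1:4|rd=1:3|imm=436:9 ⇒ 0x13b4 ⇒ big 13 b4
L2: dec op=0xb:4|rd=2:3|pad=0:9 ⇒ 0xb400 ⇒ big b4 00

13 b4 b4 00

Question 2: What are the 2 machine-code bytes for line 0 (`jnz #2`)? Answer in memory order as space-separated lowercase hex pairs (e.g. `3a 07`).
20 02

line 0 (jnz): pack op=0x2:4|imm=2:12 = 0x2002; big→ 20 02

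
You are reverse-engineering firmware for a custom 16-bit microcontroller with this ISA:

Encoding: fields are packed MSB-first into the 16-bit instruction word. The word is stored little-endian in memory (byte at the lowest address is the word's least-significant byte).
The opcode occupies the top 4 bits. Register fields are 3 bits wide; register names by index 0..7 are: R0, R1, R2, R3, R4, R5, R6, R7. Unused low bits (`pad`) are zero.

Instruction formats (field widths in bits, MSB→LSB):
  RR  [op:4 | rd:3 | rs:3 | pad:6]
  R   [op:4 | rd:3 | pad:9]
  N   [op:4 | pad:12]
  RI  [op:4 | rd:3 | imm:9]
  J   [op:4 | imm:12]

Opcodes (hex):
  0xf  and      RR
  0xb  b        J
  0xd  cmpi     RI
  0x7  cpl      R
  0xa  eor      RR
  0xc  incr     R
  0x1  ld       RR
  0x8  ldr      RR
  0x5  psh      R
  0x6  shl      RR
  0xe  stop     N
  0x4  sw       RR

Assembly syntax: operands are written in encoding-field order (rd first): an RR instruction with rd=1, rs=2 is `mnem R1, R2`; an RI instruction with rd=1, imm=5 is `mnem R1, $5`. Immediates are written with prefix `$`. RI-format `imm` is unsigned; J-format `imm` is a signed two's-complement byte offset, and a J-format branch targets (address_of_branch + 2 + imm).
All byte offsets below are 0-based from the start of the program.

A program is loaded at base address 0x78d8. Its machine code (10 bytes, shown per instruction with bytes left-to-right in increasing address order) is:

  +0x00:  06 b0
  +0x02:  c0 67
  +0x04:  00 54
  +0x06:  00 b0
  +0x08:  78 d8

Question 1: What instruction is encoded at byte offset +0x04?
@+04  little-endian(00 54) = 0x5400
  top 4b → 0x5 → psh [R]
  rd@[11:9]=0x2 ⇒ R2

psh R2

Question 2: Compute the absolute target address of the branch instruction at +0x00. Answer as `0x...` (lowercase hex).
[00] 06 b0 → 0xb006
  top 4b → 0xb → b [J]
  imm@[11:0]=0x6 ⇒ $6
  target = base 0x78d8 + off 0x00 + 2 + imm 6 = 0x78e0

0x78e0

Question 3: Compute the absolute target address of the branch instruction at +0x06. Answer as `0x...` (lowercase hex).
0x78e0

@+06  little-endian(00 b0) = 0xb000
  top 4b → 0xb → b [J]
  [11:0] imm=0 = $0
  target = base 0x78d8 + off 0x06 + 2 + imm 0 = 0x78e0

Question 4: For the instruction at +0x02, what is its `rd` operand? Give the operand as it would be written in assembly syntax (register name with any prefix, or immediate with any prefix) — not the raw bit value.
+0x02: c0 67 ⇒ word 0x67c0 (little)
  opcode bits[15:12]=0x6: shl/RR
  [11:9] rd=3 = R3
  [8:6] rs=7 = R7

R3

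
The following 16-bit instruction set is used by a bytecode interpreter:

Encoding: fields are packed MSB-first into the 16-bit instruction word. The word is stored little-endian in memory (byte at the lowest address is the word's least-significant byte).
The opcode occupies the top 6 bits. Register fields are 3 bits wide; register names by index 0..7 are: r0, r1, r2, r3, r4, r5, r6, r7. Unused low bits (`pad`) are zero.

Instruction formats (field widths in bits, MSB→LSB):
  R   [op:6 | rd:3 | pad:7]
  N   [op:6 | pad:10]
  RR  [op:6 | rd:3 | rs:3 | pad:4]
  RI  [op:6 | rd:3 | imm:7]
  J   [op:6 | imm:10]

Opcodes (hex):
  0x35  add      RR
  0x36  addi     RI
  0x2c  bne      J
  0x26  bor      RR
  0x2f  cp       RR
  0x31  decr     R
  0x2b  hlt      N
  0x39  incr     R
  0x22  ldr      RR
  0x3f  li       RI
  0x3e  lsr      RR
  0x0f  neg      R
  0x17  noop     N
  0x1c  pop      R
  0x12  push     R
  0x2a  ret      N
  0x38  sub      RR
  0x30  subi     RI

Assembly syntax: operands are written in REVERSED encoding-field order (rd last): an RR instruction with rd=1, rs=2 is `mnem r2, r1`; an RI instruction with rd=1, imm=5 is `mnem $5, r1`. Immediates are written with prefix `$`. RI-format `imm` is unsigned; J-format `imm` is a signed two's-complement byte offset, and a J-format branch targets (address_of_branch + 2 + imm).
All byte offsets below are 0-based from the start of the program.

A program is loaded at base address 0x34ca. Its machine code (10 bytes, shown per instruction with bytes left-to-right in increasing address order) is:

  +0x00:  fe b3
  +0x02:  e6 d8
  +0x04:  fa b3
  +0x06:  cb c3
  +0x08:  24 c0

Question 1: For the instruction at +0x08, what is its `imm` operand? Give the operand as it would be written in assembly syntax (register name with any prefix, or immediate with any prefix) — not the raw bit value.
[08] 24 c0 → 0xc024
  opcode bits[15:10]=0x30: subi/RI
  rd@[9:7]=0x0 ⇒ r0
  imm@[6:0]=0x24 ⇒ $36

$36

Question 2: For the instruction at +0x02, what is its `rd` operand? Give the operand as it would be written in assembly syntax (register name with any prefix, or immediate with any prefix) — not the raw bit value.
r1

@+02  little-endian(e6 d8) = 0xd8e6
  op=0xd8e6>>10=0x36 ⇒ addi (RI)
  rd@[9:7]=0x1 ⇒ r1
  imm@[6:0]=0x66 ⇒ $102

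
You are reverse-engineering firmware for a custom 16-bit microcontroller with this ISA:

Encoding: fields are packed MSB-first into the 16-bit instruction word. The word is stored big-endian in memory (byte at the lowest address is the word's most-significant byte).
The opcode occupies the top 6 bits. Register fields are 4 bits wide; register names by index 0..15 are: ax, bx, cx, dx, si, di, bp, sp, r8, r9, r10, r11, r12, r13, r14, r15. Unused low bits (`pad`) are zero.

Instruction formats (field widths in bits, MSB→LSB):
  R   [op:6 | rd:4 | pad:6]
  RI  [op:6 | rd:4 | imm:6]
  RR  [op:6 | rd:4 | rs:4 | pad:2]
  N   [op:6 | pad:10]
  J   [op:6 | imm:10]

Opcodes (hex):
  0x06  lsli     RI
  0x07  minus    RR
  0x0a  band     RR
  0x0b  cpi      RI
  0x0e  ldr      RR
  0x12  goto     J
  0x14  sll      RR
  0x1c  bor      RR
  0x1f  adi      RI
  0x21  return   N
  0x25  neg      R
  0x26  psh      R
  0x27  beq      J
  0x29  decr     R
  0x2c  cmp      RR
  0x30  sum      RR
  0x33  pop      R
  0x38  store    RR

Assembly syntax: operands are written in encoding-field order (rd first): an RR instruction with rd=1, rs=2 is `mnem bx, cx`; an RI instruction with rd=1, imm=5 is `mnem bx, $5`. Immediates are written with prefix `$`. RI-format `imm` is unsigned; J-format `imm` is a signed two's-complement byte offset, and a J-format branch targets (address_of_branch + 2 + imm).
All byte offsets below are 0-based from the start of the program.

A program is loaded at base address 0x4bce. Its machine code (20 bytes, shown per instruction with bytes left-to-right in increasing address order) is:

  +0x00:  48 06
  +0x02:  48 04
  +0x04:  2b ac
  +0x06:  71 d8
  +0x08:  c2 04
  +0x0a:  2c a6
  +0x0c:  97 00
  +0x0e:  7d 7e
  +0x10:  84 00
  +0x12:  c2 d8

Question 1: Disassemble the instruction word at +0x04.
band r14, r11

@+04  big-endian(2b ac) = 0x2bac
  op=0x2bac>>10=0xa ⇒ band (RR)
  rd: (w>>6)&0xf=0xe → r14
  rs: (w>>2)&0xf=0xb → r11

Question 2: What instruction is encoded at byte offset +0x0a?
cpi cx, $38

[0a] 2c a6 → 0x2ca6
  top 6b → 0xb → cpi [RI]
  [9:6] rd=2 = cx
  [5:0] imm=38 = $38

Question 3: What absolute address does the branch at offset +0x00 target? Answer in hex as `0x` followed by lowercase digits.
off 0x00: read 48 06 as big → 0x4806
  top 6b → 0x12 → goto [J]
  [9:0] imm=6 = $6
  target = base 0x4bce + off 0x00 + 2 + imm 6 = 0x4bd6

0x4bd6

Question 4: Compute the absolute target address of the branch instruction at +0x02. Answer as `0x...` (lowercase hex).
0x4bd6

[02] 48 04 → 0x4804
  top 6b → 0x12 → goto [J]
  imm@[9:0]=0x4 ⇒ $4
  target = base 0x4bce + off 0x02 + 2 + imm 4 = 0x4bd6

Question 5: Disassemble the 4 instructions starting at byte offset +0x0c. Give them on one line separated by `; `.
+0x0c: 97 00 ⇒ word 0x9700 (big)
  op=0x9700>>10=0x25 ⇒ neg (R)
  [9:6] rd=12 = r12
+0x0e: 7d 7e ⇒ word 0x7d7e (big)
  op=0x7d7e>>10=0x1f ⇒ adi (RI)
  [9:6] rd=5 = di
  [5:0] imm=62 = $62
+0x10: 84 00 ⇒ word 0x8400 (big)
  op=0x8400>>10=0x21 ⇒ return (N)
+0x12: c2 d8 ⇒ word 0xc2d8 (big)
  op=0xc2d8>>10=0x30 ⇒ sum (RR)
  [9:6] rd=11 = r11
  [5:2] rs=6 = bp

neg r12; adi di, $62; return; sum r11, bp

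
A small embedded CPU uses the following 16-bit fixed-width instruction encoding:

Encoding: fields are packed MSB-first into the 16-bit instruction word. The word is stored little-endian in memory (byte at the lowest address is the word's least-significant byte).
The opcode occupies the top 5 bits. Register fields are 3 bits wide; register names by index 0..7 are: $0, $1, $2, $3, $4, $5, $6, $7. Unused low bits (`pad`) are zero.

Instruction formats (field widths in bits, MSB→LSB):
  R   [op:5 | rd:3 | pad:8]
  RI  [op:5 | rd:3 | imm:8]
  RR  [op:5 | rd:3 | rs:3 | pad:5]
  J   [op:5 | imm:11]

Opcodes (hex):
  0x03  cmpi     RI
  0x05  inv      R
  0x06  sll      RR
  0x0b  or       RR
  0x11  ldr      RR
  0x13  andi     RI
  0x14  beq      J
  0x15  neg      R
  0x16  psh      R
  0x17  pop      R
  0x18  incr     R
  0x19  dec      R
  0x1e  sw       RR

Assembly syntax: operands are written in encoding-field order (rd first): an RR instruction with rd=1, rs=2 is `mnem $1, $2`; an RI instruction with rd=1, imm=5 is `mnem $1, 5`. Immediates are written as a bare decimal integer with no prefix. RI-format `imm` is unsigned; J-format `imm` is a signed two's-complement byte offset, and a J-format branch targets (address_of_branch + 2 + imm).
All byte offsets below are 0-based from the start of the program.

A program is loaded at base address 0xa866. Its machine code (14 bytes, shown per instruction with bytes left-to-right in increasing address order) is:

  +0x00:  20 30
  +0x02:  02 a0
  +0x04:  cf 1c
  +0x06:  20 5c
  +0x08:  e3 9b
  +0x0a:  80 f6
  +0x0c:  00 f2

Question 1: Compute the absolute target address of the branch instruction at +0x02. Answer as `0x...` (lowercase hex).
+0x02: 02 a0 ⇒ word 0xa002 (little)
  top 5b → 0x14 → beq [J]
  imm: (w>>0)&0x7ff=0x2 → 2
  target = base 0xa866 + off 0x02 + 2 + imm 2 = 0xa86c

0xa86c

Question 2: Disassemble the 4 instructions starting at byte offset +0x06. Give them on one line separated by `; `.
+0x06: 20 5c ⇒ word 0x5c20 (little)
  top 5b → 0xb → or [RR]
  rd@[10:8]=0x4 ⇒ $4
  rs@[7:5]=0x1 ⇒ $1
+0x08: e3 9b ⇒ word 0x9be3 (little)
  top 5b → 0x13 → andi [RI]
  rd@[10:8]=0x3 ⇒ $3
  imm@[7:0]=0xe3 ⇒ 227
+0x0a: 80 f6 ⇒ word 0xf680 (little)
  top 5b → 0x1e → sw [RR]
  rd@[10:8]=0x6 ⇒ $6
  rs@[7:5]=0x4 ⇒ $4
+0x0c: 00 f2 ⇒ word 0xf200 (little)
  top 5b → 0x1e → sw [RR]
  rd@[10:8]=0x2 ⇒ $2
  rs@[7:5]=0x0 ⇒ $0

or $4, $1; andi $3, 227; sw $6, $4; sw $2, $0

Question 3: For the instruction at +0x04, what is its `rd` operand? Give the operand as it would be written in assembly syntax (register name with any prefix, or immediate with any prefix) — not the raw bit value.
$4

off 0x04: read cf 1c as little → 0x1ccf
  op=0x1ccf>>11=0x3 ⇒ cmpi (RI)
  rd@[10:8]=0x4 ⇒ $4
  imm@[7:0]=0xcf ⇒ 207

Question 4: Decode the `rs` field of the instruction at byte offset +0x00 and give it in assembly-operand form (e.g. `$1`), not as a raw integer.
$1

+0x00: 20 30 ⇒ word 0x3020 (little)
  opcode bits[15:11]=0x6: sll/RR
  rd@[10:8]=0x0 ⇒ $0
  rs@[7:5]=0x1 ⇒ $1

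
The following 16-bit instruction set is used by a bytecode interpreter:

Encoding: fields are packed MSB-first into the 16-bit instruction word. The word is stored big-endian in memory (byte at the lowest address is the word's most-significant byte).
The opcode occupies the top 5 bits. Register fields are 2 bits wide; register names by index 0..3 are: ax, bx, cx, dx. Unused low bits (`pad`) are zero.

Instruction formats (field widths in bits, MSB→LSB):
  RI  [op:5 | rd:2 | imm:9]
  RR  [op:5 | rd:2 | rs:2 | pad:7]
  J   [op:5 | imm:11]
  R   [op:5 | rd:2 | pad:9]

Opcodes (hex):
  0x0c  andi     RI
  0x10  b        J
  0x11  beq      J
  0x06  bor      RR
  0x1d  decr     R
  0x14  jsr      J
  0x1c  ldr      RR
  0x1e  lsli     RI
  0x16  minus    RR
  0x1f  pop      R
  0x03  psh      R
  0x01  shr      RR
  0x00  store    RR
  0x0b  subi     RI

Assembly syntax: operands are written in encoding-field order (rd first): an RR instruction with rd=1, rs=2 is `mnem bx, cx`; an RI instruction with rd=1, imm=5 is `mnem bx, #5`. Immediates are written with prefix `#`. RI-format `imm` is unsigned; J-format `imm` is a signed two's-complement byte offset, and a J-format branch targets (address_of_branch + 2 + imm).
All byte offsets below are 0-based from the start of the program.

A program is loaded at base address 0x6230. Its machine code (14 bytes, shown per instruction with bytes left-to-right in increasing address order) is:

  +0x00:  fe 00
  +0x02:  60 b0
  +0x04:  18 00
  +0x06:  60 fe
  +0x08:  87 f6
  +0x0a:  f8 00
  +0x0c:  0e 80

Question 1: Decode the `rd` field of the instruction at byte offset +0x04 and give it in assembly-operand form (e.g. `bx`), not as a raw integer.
+0x04: 18 00 ⇒ word 0x1800 (big)
  opcode bits[15:11]=0x3: psh/R
  rd: (w>>9)&0x3=0x0 → ax

ax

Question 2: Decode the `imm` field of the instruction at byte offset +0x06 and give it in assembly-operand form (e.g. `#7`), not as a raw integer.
+0x06: 60 fe ⇒ word 0x60fe (big)
  top 5b → 0xc → andi [RI]
  [10:9] rd=0 = ax
  [8:0] imm=254 = #254

#254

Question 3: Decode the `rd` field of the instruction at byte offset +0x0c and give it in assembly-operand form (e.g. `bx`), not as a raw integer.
dx

@+0c  big-endian(0e 80) = 0x0e80
  opcode bits[15:11]=0x1: shr/RR
  rd: (w>>9)&0x3=0x3 → dx
  rs: (w>>7)&0x3=0x1 → bx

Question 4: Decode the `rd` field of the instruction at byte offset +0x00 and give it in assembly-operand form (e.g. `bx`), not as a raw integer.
dx

@+00  big-endian(fe 00) = 0xfe00
  top 5b → 0x1f → pop [R]
  rd@[10:9]=0x3 ⇒ dx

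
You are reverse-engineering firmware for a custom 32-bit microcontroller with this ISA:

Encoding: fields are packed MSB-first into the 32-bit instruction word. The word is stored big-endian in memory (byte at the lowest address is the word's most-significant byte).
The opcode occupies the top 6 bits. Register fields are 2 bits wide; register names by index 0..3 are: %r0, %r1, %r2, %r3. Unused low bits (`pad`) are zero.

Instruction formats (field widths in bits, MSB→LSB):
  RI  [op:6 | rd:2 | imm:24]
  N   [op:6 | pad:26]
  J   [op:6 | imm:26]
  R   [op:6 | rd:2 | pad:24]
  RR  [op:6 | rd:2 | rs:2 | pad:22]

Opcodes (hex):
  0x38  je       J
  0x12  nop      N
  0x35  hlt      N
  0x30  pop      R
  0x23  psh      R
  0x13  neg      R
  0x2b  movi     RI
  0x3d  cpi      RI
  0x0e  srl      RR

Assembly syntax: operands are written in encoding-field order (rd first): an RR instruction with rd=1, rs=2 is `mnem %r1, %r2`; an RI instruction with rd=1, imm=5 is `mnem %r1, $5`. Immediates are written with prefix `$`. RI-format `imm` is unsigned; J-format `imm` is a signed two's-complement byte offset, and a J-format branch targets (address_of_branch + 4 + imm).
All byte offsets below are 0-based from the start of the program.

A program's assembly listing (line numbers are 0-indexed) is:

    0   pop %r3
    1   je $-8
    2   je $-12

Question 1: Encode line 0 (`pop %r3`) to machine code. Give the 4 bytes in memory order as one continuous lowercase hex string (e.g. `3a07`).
0. pop fields op=0x30:6|rd=3:2|pad=0:24 → word c3000000h → c3 00 00 00

c3000000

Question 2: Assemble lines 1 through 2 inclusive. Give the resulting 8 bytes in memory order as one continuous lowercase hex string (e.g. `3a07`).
e3fffff8e3fffff4

L1: je op=0x38:6|imm=-8:26 ⇒ 0xe3fffff8 ⇒ big e3 ff ff f8
L2: je op=0x38:6|imm=-12:26 ⇒ 0xe3fffff4 ⇒ big e3 ff ff f4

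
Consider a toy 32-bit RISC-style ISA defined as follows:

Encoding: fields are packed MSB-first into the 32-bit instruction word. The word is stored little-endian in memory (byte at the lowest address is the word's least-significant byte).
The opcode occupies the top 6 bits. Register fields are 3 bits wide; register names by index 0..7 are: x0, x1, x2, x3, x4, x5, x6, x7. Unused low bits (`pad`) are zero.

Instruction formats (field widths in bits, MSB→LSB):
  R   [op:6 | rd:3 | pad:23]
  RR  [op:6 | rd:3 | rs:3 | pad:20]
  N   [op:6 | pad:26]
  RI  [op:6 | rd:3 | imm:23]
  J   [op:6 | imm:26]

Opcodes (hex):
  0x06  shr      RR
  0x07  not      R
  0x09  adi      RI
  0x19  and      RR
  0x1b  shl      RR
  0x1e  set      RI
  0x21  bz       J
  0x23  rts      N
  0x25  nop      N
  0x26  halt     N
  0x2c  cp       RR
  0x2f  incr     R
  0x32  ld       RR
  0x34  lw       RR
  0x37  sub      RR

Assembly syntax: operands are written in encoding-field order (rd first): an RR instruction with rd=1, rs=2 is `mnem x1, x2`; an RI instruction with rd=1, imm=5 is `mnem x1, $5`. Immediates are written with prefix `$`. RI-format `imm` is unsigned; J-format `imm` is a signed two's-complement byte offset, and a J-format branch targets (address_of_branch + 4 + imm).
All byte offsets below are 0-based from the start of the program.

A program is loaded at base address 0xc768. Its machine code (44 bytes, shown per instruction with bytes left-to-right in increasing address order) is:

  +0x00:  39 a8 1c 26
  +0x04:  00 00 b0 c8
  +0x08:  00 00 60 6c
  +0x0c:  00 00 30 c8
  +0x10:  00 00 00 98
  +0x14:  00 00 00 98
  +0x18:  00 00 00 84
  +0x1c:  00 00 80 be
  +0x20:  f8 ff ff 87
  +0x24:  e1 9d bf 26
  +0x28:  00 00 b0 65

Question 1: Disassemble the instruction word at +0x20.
bz $-8

off 0x20: read f8 ff ff 87 as little → 0x87fffff8
  top 6b → 0x21 → bz [J]
  [25:0] imm=67108856 (s26→-8) = $-8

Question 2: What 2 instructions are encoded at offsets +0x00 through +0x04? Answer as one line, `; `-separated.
off 0x00: read 39 a8 1c 26 as little → 0x261ca839
  op=0x261ca839>>26=0x9 ⇒ adi (RI)
  rd: (w>>23)&0x7=0x4 → x4
  imm: (w>>0)&0x7fffff=0x1ca839 → $1878073
off 0x04: read 00 00 b0 c8 as little → 0xc8b00000
  op=0xc8b00000>>26=0x32 ⇒ ld (RR)
  rd: (w>>23)&0x7=0x1 → x1
  rs: (w>>20)&0x7=0x3 → x3

adi x4, $1878073; ld x1, x3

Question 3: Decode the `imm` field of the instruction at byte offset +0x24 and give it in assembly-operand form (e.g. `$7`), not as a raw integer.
[24] e1 9d bf 26 → 0x26bf9de1
  opcode bits[31:26]=0x9: adi/RI
  rd: (w>>23)&0x7=0x5 → x5
  imm: (w>>0)&0x7fffff=0x3f9de1 → $4169185

$4169185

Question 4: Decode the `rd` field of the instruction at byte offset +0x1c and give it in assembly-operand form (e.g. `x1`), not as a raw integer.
[1c] 00 00 80 be → 0xbe800000
  op=0xbe800000>>26=0x2f ⇒ incr (R)
  rd: (w>>23)&0x7=0x5 → x5

x5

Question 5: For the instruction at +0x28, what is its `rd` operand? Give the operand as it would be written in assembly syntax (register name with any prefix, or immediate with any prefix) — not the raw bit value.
[28] 00 00 b0 65 → 0x65b00000
  top 6b → 0x19 → and [RR]
  rd: (w>>23)&0x7=0x3 → x3
  rs: (w>>20)&0x7=0x3 → x3

x3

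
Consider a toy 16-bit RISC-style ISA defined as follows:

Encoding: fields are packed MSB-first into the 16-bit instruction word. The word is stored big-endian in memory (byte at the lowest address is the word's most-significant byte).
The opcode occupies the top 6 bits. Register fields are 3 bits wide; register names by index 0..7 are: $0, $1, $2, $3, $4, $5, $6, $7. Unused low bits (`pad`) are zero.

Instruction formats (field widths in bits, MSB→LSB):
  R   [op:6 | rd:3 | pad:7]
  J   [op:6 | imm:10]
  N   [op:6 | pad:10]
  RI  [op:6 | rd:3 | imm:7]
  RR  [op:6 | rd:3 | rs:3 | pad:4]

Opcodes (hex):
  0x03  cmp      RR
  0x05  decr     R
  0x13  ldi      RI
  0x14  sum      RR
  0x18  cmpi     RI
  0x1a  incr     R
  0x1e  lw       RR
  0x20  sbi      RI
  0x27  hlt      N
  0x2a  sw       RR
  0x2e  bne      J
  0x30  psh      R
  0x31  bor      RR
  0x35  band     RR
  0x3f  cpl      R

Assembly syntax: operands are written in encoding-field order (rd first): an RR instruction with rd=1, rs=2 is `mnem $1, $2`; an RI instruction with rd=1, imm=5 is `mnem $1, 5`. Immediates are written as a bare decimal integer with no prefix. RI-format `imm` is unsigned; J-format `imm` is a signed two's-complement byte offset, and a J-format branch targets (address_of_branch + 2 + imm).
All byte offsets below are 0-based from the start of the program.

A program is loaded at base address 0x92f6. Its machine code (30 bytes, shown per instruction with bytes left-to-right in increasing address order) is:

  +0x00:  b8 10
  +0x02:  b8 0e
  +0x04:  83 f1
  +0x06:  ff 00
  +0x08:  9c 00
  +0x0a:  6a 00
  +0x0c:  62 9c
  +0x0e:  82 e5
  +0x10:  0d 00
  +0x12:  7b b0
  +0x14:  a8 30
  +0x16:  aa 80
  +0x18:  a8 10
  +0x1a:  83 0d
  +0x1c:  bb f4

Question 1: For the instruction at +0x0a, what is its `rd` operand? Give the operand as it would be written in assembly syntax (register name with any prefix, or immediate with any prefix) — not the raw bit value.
[0a] 6a 00 → 0x6a00
  opcode bits[15:10]=0x1a: incr/R
  rd: (w>>7)&0x7=0x4 → $4

$4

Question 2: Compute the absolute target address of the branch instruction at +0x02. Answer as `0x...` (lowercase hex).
+0x02: b8 0e ⇒ word 0xb80e (big)
  top 6b → 0x2e → bne [J]
  [9:0] imm=14 = 14
  target = base 0x92f6 + off 0x02 + 2 + imm 14 = 0x9308

0x9308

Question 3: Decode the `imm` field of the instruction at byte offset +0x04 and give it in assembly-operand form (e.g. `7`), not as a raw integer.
113

[04] 83 f1 → 0x83f1
  op=0x83f1>>10=0x20 ⇒ sbi (RI)
  rd: (w>>7)&0x7=0x7 → $7
  imm: (w>>0)&0x7f=0x71 → 113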